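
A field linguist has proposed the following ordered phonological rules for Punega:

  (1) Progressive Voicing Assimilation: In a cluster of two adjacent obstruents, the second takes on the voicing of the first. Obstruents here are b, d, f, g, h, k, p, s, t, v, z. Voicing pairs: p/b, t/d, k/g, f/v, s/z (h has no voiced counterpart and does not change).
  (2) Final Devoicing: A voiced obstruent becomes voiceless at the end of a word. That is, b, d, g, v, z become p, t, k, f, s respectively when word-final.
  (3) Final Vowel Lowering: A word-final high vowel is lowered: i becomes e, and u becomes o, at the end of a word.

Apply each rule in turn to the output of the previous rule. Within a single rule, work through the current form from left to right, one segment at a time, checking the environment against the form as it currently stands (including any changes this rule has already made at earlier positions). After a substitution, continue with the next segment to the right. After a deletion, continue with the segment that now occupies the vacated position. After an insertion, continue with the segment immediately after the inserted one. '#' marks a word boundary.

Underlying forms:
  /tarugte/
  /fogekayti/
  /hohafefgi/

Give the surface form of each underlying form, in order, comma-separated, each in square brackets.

[tarugde], [fogekayte], [hohafefke]

/tarugte/:
  (1) Progressive Voicing Assimilation: [tarugte] → [tarugde]
  (2) Final Devoicing: no change — [tarugde]
  (3) Final Vowel Lowering: no change — [tarugde]
/fogekayti/:
  (1) Progressive Voicing Assimilation: no change — [fogekayti]
  (2) Final Devoicing: no change — [fogekayti]
  (3) Final Vowel Lowering: [fogekayti] → [fogekayte]
/hohafefgi/:
  (1) Progressive Voicing Assimilation: [hohafefgi] → [hohafefki]
  (2) Final Devoicing: no change — [hohafefki]
  (3) Final Vowel Lowering: [hohafefki] → [hohafefke]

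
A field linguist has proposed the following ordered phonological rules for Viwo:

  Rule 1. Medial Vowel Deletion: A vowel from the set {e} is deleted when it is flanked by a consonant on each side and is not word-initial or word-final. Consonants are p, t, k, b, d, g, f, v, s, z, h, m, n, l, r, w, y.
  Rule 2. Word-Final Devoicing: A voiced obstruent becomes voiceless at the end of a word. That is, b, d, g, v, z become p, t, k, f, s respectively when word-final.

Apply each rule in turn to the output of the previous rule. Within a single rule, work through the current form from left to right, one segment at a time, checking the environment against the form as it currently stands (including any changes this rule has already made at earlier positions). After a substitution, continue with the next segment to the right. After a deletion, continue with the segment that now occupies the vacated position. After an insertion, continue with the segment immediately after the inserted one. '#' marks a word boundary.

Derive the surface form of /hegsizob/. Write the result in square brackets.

Rule 1 Medial Vowel Deletion: [hegsizob] → [hgsizob]
Rule 2 Word-Final Devoicing: [hgsizob] → [hgsizop]

[hgsizop]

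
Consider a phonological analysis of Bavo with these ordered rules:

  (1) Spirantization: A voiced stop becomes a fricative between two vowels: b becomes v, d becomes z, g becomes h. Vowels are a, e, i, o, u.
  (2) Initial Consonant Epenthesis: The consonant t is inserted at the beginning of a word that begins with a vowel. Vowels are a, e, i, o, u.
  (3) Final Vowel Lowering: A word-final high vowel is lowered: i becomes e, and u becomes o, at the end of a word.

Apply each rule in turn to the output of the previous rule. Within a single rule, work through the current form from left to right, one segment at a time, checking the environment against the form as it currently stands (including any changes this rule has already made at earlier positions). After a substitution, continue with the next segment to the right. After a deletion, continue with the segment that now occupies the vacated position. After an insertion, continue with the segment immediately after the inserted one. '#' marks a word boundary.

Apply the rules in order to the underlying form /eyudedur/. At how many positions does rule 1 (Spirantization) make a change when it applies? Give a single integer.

2

(1) Spirantization: [eyudedur] → [eyuzezur]
(2) Initial Consonant Epenthesis: [eyuzezur] → [teyuzezur]
(3) Final Vowel Lowering: no change — [teyuzezur]
Rule 1 changed 2 position(s).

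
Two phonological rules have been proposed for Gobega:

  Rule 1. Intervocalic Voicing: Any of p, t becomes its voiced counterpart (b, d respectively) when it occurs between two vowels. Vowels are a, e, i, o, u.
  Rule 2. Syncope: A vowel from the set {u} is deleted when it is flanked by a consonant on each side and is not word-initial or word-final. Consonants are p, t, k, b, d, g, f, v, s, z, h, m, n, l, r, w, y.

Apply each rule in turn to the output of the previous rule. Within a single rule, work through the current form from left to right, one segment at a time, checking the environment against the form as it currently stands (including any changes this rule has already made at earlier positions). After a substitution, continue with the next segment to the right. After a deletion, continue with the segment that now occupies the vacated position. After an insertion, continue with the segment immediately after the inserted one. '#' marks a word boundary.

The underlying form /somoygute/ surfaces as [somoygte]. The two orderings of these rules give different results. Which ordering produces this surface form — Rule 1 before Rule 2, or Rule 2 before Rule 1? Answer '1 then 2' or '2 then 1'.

2 then 1

Order 1 then 2:
  1 Intervocalic Voicing: [somoygute] → [somoygude]
  2 Syncope: [somoygude] → [somoygde]
  result: [somoygde]
Order 2 then 1:
  2 Syncope: [somoygute] → [somoygte]
  1 Intervocalic Voicing: no change — [somoygte]
  result: [somoygte]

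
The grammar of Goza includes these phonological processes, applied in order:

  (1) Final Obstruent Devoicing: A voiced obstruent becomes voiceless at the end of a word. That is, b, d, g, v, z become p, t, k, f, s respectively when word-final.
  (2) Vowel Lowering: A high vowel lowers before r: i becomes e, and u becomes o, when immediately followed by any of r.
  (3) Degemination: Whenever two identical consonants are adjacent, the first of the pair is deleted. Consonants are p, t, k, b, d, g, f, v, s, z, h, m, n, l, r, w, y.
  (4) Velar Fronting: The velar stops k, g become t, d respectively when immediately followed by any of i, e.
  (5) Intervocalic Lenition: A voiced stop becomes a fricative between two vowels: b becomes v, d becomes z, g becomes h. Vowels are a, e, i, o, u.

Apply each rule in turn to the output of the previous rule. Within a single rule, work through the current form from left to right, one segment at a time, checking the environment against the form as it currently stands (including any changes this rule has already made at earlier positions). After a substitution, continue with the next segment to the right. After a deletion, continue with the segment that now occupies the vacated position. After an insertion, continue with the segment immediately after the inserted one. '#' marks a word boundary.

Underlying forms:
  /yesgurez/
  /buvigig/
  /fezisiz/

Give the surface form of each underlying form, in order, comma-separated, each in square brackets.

/yesgurez/:
  (1) Final Obstruent Devoicing: [yesgurez] → [yesgures]
  (2) Vowel Lowering: [yesgures] → [yesgores]
  (3) Degemination: no change — [yesgores]
  (4) Velar Fronting: no change — [yesgores]
  (5) Intervocalic Lenition: no change — [yesgores]
/buvigig/:
  (1) Final Obstruent Devoicing: [buvigig] → [buvigik]
  (2) Vowel Lowering: no change — [buvigik]
  (3) Degemination: no change — [buvigik]
  (4) Velar Fronting: [buvigik] → [buvidik]
  (5) Intervocalic Lenition: [buvidik] → [buvizik]
/fezisiz/:
  (1) Final Obstruent Devoicing: [fezisiz] → [fezisis]
  (2) Vowel Lowering: no change — [fezisis]
  (3) Degemination: no change — [fezisis]
  (4) Velar Fronting: no change — [fezisis]
  (5) Intervocalic Lenition: no change — [fezisis]

[yesgores], [buvizik], [fezisis]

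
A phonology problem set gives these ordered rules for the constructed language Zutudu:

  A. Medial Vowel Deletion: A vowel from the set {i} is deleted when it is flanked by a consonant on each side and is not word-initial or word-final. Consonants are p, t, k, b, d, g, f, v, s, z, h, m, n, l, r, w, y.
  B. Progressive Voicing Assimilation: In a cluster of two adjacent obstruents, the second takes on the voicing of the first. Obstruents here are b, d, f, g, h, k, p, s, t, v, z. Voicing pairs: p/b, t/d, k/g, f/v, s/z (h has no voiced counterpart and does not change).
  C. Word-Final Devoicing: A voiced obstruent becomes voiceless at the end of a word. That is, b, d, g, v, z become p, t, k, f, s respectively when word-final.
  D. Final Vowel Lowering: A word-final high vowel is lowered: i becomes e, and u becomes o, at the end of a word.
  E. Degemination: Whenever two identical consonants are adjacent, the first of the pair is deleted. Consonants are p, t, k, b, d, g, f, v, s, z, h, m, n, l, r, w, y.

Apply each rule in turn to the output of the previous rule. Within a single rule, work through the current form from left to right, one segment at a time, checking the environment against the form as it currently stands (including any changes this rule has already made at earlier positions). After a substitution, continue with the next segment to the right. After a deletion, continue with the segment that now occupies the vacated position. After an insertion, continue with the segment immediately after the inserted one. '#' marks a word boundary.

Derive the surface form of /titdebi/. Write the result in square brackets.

A Medial Vowel Deletion: [titdebi] → [ttdebi]
B Progressive Voicing Assimilation: [ttdebi] → [tttebi]
C Word-Final Devoicing: no change — [tttebi]
D Final Vowel Lowering: [tttebi] → [tttebe]
E Degemination: [tttebe] → [tebe]

[tebe]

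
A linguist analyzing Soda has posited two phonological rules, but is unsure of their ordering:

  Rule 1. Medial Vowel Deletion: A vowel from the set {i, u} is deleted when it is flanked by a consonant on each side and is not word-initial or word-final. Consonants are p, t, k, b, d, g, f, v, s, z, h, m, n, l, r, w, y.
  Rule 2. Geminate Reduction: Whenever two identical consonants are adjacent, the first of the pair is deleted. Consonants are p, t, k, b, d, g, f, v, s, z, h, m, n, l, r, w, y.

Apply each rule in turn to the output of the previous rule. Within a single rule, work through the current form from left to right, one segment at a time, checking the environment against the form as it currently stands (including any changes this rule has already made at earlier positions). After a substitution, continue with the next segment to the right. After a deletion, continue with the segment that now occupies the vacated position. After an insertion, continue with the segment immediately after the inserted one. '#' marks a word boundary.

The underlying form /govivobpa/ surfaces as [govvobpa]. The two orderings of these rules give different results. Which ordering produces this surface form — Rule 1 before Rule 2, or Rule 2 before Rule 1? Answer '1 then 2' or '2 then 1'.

2 then 1

Order 1 then 2:
  1 Medial Vowel Deletion: [govivobpa] → [govvobpa]
  2 Geminate Reduction: [govvobpa] → [govobpa]
  result: [govobpa]
Order 2 then 1:
  2 Geminate Reduction: no change — [govivobpa]
  1 Medial Vowel Deletion: [govivobpa] → [govvobpa]
  result: [govvobpa]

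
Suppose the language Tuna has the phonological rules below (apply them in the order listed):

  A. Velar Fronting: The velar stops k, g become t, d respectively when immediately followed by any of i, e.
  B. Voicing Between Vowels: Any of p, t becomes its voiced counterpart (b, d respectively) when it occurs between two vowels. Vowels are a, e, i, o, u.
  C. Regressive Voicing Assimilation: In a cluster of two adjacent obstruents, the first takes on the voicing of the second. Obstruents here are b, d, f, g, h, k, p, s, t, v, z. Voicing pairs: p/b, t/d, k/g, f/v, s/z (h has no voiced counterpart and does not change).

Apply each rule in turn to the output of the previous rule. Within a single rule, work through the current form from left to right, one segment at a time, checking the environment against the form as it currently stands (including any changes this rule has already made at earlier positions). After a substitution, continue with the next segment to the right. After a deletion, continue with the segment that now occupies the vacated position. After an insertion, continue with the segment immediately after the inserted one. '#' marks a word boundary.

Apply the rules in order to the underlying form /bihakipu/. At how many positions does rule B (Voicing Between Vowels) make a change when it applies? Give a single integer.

2

A Velar Fronting: [bihakipu] → [bihatipu]
B Voicing Between Vowels: [bihatipu] → [bihadibu]
C Regressive Voicing Assimilation: no change — [bihadibu]
Rule B changed 2 position(s).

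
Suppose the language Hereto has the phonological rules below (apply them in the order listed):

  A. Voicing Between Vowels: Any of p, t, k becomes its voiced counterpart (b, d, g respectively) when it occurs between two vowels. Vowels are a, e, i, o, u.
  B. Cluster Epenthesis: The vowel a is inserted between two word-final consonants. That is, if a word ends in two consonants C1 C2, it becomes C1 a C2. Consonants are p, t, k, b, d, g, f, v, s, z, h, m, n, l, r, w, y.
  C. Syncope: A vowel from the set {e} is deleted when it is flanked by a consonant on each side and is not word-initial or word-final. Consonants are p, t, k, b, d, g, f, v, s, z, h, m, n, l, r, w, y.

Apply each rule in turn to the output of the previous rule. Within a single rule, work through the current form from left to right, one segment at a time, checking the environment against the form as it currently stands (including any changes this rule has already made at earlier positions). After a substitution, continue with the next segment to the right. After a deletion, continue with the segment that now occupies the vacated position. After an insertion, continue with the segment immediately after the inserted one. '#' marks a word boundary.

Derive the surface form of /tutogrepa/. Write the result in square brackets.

[tudogrba]

A Voicing Between Vowels: [tutogrepa] → [tudogreba]
B Cluster Epenthesis: no change — [tudogreba]
C Syncope: [tudogreba] → [tudogrba]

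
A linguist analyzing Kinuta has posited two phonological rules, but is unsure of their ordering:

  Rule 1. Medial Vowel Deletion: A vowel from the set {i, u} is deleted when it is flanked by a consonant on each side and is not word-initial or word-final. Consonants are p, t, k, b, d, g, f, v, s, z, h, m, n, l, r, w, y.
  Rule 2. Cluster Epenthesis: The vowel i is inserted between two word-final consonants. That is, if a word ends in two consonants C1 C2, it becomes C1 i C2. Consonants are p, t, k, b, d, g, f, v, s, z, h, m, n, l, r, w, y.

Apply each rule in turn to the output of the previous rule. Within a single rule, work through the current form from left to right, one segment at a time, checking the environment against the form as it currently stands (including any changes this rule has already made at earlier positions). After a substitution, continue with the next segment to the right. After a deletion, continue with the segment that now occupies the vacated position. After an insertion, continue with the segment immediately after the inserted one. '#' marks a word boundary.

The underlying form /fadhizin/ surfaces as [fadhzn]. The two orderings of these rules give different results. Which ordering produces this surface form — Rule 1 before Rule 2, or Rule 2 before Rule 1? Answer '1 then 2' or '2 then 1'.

Order 1 then 2:
  1 Medial Vowel Deletion: [fadhizin] → [fadhzn]
  2 Cluster Epenthesis: [fadhzn] → [fadhzin]
  result: [fadhzin]
Order 2 then 1:
  2 Cluster Epenthesis: no change — [fadhizin]
  1 Medial Vowel Deletion: [fadhizin] → [fadhzn]
  result: [fadhzn]

2 then 1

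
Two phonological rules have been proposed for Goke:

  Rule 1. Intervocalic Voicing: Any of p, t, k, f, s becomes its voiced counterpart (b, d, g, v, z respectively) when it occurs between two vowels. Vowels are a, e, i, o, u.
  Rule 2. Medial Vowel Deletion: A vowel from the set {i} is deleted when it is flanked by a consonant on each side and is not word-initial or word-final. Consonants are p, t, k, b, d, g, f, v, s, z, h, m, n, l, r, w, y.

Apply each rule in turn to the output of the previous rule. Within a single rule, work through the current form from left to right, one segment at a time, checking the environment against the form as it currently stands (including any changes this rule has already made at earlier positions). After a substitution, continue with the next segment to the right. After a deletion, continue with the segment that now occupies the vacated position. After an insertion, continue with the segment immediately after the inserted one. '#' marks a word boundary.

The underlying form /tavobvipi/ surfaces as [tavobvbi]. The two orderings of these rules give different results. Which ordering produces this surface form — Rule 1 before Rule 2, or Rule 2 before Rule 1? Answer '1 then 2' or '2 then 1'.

1 then 2

Order 1 then 2:
  1 Intervocalic Voicing: [tavobvipi] → [tavobvibi]
  2 Medial Vowel Deletion: [tavobvibi] → [tavobvbi]
  result: [tavobvbi]
Order 2 then 1:
  2 Medial Vowel Deletion: [tavobvipi] → [tavobvpi]
  1 Intervocalic Voicing: no change — [tavobvpi]
  result: [tavobvpi]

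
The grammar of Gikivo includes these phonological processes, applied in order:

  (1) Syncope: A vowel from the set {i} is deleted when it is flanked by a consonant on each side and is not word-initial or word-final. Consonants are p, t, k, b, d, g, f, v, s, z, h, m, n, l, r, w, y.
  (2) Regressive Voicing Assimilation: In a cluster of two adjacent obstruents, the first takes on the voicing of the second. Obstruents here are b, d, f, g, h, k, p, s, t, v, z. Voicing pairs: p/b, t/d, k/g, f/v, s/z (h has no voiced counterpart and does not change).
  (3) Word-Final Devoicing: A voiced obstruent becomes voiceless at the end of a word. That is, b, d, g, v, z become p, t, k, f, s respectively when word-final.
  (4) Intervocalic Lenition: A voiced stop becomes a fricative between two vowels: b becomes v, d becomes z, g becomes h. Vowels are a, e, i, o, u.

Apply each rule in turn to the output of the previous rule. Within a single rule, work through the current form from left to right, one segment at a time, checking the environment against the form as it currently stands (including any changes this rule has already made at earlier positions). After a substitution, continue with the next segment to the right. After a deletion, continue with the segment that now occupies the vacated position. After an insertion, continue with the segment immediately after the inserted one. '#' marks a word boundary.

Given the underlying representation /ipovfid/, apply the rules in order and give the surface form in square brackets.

[ipofvt]

(1) Syncope: [ipovfid] → [ipovfd]
(2) Regressive Voicing Assimilation: [ipovfd] → [ipofvd]
(3) Word-Final Devoicing: [ipofvd] → [ipofvt]
(4) Intervocalic Lenition: no change — [ipofvt]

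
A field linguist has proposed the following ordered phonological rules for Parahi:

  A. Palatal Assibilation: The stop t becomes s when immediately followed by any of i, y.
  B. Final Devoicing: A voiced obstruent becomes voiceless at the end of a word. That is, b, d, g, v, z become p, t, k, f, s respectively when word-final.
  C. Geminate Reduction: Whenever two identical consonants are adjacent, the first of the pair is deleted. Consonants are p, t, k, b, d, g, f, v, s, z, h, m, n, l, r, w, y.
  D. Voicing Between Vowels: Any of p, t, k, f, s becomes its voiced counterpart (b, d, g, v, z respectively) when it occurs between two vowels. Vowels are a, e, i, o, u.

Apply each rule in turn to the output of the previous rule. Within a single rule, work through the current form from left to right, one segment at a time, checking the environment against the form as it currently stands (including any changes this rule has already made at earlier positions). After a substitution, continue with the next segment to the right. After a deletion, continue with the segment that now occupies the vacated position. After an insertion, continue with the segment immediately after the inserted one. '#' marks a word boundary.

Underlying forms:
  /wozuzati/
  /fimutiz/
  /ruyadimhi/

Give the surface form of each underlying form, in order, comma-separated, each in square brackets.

/wozuzati/:
  A Palatal Assibilation: [wozuzati] → [wozuzasi]
  B Final Devoicing: no change — [wozuzasi]
  C Geminate Reduction: no change — [wozuzasi]
  D Voicing Between Vowels: [wozuzasi] → [wozuzazi]
/fimutiz/:
  A Palatal Assibilation: [fimutiz] → [fimusiz]
  B Final Devoicing: [fimusiz] → [fimusis]
  C Geminate Reduction: no change — [fimusis]
  D Voicing Between Vowels: [fimusis] → [fimuzis]
/ruyadimhi/:
  A Palatal Assibilation: no change — [ruyadimhi]
  B Final Devoicing: no change — [ruyadimhi]
  C Geminate Reduction: no change — [ruyadimhi]
  D Voicing Between Vowels: no change — [ruyadimhi]

[wozuzazi], [fimuzis], [ruyadimhi]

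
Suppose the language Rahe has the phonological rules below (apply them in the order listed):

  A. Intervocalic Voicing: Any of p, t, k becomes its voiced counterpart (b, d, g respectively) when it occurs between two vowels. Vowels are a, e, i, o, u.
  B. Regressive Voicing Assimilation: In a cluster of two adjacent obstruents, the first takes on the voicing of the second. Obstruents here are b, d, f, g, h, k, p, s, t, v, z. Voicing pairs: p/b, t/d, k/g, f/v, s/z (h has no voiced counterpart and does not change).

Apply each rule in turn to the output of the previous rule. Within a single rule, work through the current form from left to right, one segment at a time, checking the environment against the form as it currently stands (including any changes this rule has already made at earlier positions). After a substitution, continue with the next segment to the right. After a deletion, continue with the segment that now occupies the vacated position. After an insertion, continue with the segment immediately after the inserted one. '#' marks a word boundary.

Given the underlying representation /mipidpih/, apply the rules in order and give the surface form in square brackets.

[mibitpih]

A Intervocalic Voicing: [mipidpih] → [mibidpih]
B Regressive Voicing Assimilation: [mibidpih] → [mibitpih]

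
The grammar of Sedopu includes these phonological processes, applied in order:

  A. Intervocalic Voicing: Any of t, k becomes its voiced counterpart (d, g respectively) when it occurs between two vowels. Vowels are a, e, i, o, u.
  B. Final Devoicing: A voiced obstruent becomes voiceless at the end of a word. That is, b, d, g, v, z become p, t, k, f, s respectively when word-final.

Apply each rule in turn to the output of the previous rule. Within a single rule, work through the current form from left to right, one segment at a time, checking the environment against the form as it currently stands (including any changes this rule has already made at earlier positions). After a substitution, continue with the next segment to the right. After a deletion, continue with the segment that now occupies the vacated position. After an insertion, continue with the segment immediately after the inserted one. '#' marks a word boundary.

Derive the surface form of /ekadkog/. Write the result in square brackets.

A Intervocalic Voicing: [ekadkog] → [egadkog]
B Final Devoicing: [egadkog] → [egadkok]

[egadkok]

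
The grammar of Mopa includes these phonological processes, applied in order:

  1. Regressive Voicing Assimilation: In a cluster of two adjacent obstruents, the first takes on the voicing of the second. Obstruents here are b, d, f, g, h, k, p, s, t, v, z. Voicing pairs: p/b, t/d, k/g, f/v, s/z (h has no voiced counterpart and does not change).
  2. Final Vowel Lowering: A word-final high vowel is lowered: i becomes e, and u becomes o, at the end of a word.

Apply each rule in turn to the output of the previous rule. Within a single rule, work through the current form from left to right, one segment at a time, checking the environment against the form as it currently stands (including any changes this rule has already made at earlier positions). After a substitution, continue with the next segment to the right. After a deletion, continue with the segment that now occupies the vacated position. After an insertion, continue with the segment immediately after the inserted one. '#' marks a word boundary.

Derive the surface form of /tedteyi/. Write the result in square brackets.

1 Regressive Voicing Assimilation: [tedteyi] → [tetteyi]
2 Final Vowel Lowering: [tetteyi] → [tetteye]

[tetteye]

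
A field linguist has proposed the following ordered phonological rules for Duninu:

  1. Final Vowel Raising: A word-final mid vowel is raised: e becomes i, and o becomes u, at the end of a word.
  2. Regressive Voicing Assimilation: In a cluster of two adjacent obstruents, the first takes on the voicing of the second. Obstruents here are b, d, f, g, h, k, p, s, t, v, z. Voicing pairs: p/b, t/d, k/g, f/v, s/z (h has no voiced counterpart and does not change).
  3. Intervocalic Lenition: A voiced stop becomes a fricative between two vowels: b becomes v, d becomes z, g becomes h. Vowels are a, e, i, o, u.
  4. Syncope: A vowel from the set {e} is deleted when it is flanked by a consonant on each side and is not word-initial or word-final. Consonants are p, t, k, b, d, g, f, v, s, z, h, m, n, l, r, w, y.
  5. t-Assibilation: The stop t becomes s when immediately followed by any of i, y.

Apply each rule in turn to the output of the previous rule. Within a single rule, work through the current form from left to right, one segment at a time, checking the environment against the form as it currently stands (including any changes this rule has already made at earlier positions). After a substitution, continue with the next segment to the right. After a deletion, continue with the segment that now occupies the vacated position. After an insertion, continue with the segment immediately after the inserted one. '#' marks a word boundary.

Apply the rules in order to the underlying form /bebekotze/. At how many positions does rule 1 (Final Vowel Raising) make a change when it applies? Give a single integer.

1

1 Final Vowel Raising: [bebekotze] → [bebekotzi]
2 Regressive Voicing Assimilation: [bebekotzi] → [bebekodzi]
3 Intervocalic Lenition: [bebekodzi] → [bevekodzi]
4 Syncope: [bevekodzi] → [bvkodzi]
5 t-Assibilation: no change — [bvkodzi]
Rule 1 changed 1 position(s).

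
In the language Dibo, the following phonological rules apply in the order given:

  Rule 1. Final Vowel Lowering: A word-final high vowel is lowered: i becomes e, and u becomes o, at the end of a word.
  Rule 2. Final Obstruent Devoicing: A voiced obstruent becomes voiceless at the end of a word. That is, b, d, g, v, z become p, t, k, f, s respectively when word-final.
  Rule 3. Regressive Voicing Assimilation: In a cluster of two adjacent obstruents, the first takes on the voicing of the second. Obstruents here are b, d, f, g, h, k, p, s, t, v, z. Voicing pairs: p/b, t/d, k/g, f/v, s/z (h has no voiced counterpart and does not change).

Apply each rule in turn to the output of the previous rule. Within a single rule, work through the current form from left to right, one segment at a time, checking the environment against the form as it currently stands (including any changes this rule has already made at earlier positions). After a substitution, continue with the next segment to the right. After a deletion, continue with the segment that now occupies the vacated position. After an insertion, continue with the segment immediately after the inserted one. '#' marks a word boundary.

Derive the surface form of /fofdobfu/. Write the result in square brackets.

Rule 1 Final Vowel Lowering: [fofdobfu] → [fofdobfo]
Rule 2 Final Obstruent Devoicing: no change — [fofdobfo]
Rule 3 Regressive Voicing Assimilation: [fofdobfo] → [fovdopfo]

[fovdopfo]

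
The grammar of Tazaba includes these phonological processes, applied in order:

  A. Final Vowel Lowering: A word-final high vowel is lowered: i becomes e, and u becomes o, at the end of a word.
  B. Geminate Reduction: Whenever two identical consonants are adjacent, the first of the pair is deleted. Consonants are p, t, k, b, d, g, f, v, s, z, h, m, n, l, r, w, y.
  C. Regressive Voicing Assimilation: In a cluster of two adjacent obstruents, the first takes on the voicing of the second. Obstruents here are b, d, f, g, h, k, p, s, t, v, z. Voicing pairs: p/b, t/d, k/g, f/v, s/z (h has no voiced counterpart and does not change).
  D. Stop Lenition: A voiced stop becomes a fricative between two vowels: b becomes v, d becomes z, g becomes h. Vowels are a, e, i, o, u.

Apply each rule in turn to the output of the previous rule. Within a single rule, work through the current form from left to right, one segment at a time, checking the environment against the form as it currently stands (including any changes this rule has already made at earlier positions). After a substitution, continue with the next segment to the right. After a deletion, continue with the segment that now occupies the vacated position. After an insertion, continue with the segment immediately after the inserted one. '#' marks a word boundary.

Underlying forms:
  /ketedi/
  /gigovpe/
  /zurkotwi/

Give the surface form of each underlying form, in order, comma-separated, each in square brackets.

/ketedi/:
  A Final Vowel Lowering: [ketedi] → [ketede]
  B Geminate Reduction: no change — [ketede]
  C Regressive Voicing Assimilation: no change — [ketede]
  D Stop Lenition: [ketede] → [keteze]
/gigovpe/:
  A Final Vowel Lowering: no change — [gigovpe]
  B Geminate Reduction: no change — [gigovpe]
  C Regressive Voicing Assimilation: [gigovpe] → [gigofpe]
  D Stop Lenition: [gigofpe] → [gihofpe]
/zurkotwi/:
  A Final Vowel Lowering: [zurkotwi] → [zurkotwe]
  B Geminate Reduction: no change — [zurkotwe]
  C Regressive Voicing Assimilation: no change — [zurkotwe]
  D Stop Lenition: no change — [zurkotwe]

[keteze], [gihofpe], [zurkotwe]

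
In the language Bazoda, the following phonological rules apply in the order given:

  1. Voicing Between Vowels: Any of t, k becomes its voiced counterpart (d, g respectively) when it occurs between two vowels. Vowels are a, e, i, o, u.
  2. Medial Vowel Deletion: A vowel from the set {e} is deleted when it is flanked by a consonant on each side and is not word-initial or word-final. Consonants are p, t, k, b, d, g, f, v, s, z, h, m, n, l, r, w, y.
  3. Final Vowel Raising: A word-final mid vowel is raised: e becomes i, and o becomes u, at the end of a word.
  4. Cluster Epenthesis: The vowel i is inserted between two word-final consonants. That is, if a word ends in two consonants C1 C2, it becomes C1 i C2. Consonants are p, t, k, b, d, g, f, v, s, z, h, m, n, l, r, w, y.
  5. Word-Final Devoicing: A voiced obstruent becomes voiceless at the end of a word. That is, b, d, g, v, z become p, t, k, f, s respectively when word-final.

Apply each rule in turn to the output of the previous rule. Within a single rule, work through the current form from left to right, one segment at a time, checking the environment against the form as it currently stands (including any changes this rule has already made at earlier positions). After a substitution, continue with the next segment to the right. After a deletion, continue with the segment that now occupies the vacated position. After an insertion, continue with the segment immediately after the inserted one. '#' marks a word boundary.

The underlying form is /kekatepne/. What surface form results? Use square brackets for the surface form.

1 Voicing Between Vowels: [kekatepne] → [kegadepne]
2 Medial Vowel Deletion: [kegadepne] → [kgadpne]
3 Final Vowel Raising: [kgadpne] → [kgadpni]
4 Cluster Epenthesis: no change — [kgadpni]
5 Word-Final Devoicing: no change — [kgadpni]

[kgadpni]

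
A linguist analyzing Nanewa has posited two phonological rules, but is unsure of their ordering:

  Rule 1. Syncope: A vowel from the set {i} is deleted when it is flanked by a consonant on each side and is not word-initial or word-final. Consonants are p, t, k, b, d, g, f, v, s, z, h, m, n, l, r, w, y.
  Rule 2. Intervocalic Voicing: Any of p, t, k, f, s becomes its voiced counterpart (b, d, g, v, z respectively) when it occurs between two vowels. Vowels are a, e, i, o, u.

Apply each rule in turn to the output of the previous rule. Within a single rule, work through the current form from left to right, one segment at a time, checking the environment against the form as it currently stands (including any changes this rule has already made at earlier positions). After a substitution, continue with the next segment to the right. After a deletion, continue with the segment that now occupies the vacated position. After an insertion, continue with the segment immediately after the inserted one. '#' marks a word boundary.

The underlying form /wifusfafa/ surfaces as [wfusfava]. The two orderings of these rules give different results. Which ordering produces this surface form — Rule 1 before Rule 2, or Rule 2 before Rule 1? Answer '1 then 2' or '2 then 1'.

1 then 2

Order 1 then 2:
  1 Syncope: [wifusfafa] → [wfusfafa]
  2 Intervocalic Voicing: [wfusfafa] → [wfusfava]
  result: [wfusfava]
Order 2 then 1:
  2 Intervocalic Voicing: [wifusfafa] → [wivusfava]
  1 Syncope: [wivusfava] → [wvusfava]
  result: [wvusfava]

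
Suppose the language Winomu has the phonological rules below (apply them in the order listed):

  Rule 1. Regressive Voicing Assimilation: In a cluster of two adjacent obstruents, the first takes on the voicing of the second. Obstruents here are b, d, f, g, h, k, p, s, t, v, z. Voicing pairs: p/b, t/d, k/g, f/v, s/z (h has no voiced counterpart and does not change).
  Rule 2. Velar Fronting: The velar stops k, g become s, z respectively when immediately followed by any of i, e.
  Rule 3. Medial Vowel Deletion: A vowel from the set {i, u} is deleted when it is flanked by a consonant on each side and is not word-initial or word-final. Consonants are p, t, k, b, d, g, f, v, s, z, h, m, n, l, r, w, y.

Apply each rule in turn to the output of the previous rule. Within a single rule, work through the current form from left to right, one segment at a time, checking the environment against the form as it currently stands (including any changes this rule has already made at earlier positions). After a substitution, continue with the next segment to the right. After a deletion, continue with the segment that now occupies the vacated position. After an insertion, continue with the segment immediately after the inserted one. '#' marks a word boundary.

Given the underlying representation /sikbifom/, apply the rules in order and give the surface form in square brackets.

[sgbfom]

Rule 1 Regressive Voicing Assimilation: [sikbifom] → [sigbifom]
Rule 2 Velar Fronting: no change — [sigbifom]
Rule 3 Medial Vowel Deletion: [sigbifom] → [sgbfom]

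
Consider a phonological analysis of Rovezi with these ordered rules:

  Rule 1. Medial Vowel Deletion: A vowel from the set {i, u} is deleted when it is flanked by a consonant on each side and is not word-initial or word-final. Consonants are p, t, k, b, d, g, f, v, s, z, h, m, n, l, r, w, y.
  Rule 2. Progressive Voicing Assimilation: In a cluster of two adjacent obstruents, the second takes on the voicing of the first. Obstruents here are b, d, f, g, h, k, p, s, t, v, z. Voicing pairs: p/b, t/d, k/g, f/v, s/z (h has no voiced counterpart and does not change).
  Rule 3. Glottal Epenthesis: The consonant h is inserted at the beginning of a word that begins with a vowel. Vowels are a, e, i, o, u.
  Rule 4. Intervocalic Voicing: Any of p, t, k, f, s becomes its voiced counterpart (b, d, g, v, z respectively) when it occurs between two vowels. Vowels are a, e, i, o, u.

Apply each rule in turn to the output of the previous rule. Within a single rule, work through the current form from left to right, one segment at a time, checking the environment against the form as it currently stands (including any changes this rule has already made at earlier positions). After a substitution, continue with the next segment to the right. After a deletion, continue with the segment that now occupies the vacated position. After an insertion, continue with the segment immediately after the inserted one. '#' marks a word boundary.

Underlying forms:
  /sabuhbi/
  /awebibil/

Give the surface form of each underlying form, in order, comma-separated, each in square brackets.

/sabuhbi/:
  Rule 1 Medial Vowel Deletion: [sabuhbi] → [sabhbi]
  Rule 2 Progressive Voicing Assimilation: [sabhbi] → [sabhpi]
  Rule 3 Glottal Epenthesis: no change — [sabhpi]
  Rule 4 Intervocalic Voicing: no change — [sabhpi]
/awebibil/:
  Rule 1 Medial Vowel Deletion: [awebibil] → [awebbl]
  Rule 2 Progressive Voicing Assimilation: no change — [awebbl]
  Rule 3 Glottal Epenthesis: [awebbl] → [hawebbl]
  Rule 4 Intervocalic Voicing: no change — [hawebbl]

[sabhpi], [hawebbl]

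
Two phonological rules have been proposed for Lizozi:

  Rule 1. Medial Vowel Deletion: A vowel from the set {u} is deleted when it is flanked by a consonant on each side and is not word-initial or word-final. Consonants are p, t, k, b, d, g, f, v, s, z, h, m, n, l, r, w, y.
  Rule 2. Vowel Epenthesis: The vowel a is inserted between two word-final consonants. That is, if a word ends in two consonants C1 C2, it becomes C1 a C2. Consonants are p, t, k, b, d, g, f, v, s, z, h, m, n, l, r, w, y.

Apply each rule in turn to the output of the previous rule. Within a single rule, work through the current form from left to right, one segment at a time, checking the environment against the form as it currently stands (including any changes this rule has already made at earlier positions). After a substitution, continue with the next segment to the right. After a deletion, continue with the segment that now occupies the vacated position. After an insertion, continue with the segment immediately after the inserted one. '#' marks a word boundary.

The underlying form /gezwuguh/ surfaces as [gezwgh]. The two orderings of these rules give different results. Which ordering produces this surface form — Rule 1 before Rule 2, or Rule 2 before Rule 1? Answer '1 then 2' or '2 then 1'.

Order 1 then 2:
  1 Medial Vowel Deletion: [gezwuguh] → [gezwgh]
  2 Vowel Epenthesis: [gezwgh] → [gezwgah]
  result: [gezwgah]
Order 2 then 1:
  2 Vowel Epenthesis: no change — [gezwuguh]
  1 Medial Vowel Deletion: [gezwuguh] → [gezwgh]
  result: [gezwgh]

2 then 1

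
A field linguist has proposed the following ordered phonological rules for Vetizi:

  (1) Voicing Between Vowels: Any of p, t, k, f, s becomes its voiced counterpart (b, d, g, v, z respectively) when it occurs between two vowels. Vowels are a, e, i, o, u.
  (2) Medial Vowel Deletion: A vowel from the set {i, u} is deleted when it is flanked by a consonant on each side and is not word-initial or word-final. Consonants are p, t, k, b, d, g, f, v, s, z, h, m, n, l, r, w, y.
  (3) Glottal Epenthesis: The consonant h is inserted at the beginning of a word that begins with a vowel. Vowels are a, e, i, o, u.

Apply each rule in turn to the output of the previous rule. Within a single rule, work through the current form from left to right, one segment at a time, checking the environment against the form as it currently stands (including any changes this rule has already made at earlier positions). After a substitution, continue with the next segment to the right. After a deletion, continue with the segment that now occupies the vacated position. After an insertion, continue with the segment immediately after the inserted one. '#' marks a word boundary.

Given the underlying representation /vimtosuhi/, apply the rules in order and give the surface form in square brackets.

(1) Voicing Between Vowels: [vimtosuhi] → [vimtozuhi]
(2) Medial Vowel Deletion: [vimtozuhi] → [vmtozhi]
(3) Glottal Epenthesis: no change — [vmtozhi]

[vmtozhi]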